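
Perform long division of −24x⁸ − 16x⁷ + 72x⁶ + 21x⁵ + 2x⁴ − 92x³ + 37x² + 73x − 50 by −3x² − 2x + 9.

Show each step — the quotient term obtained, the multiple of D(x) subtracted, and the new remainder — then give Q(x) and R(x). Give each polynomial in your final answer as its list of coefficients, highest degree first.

Q = [8, 0, 0, -7, 4, 7, -5]; R = [-5]

Step 1: lead(−24x⁸ − 16x⁷ + 72x⁶ + 21x⁵ + 2x⁴ − 92x³ + 37x² + 73x − 50) ÷ lead(D) = −24x⁸ ÷ −3x² = 8x⁶. Subtract (8x⁶)·D = −24x⁸ − 16x⁷ + 72x⁶. Remainder: 21x⁵ + 2x⁴ − 92x³ + 37x² + 73x − 50.
Step 2: lead(21x⁵ + 2x⁴ − 92x³ + 37x² + 73x − 50) ÷ lead(D) = 21x⁵ ÷ −3x² = −7x³. Subtract (−7x³)·D = 21x⁵ + 14x⁴ − 63x³. Remainder: −12x⁴ − 29x³ + 37x² + 73x − 50.
Step 3: lead(−12x⁴ − 29x³ + 37x² + 73x − 50) ÷ lead(D) = −12x⁴ ÷ −3x² = 4x². Subtract (4x²)·D = −12x⁴ − 8x³ + 36x². Remainder: −21x³ + x² + 73x − 50.
Step 4: lead(−21x³ + x² + 73x − 50) ÷ lead(D) = −21x³ ÷ −3x² = 7x. Subtract (7x)·D = −21x³ − 14x² + 63x. Remainder: 15x² + 10x − 50.
Step 5: lead(15x² + 10x − 50) ÷ lead(D) = 15x² ÷ −3x² = −5. Subtract (−5)·D = 15x² + 10x − 45. Remainder: −5.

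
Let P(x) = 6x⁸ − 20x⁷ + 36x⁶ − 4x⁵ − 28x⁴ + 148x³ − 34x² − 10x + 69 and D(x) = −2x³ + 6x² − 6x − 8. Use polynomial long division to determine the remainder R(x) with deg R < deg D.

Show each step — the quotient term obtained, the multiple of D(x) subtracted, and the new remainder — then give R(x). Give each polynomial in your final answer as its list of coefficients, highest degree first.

Step 1: lead(6x⁸ − 20x⁷ + 36x⁶ − 4x⁵ − 28x⁴ + 148x³ − 34x² − 10x + 69) ÷ lead(D) = 6x⁸ ÷ −2x³ = −3x⁵. Subtract (−3x⁵)·D = 6x⁸ − 18x⁷ + 18x⁶ + 24x⁵. Remainder: −2x⁷ + 18x⁶ − 28x⁵ − 28x⁴ + 148x³ − 34x² − 10x + 69.
Step 2: lead(−2x⁷ + 18x⁶ − 28x⁵ − 28x⁴ + 148x³ − 34x² − 10x + 69) ÷ lead(D) = −2x⁷ ÷ −2x³ = x⁴. Subtract (x⁴)·D = −2x⁷ + 6x⁶ − 6x⁵ − 8x⁴. Remainder: 12x⁶ − 22x⁵ − 20x⁴ + 148x³ − 34x² − 10x + 69.
Step 3: lead(12x⁶ − 22x⁵ − 20x⁴ + 148x³ − 34x² − 10x + 69) ÷ lead(D) = 12x⁶ ÷ −2x³ = −6x³. Subtract (−6x³)·D = 12x⁶ − 36x⁵ + 36x⁴ + 48x³. Remainder: 14x⁵ − 56x⁴ + 100x³ − 34x² − 10x + 69.
Step 4: lead(14x⁵ − 56x⁴ + 100x³ − 34x² − 10x + 69) ÷ lead(D) = 14x⁵ ÷ −2x³ = −7x². Subtract (−7x²)·D = 14x⁵ − 42x⁴ + 42x³ + 56x². Remainder: −14x⁴ + 58x³ − 90x² − 10x + 69.
Step 5: lead(−14x⁴ + 58x³ − 90x² − 10x + 69) ÷ lead(D) = −14x⁴ ÷ −2x³ = 7x. Subtract (7x)·D = −14x⁴ + 42x³ − 42x² − 56x. Remainder: 16x³ − 48x² + 46x + 69.
Step 6: lead(16x³ − 48x² + 46x + 69) ÷ lead(D) = 16x³ ÷ −2x³ = −8. Subtract (−8)·D = 16x³ − 48x² + 48x + 64. Remainder: −2x + 5.

R = [-2, 5]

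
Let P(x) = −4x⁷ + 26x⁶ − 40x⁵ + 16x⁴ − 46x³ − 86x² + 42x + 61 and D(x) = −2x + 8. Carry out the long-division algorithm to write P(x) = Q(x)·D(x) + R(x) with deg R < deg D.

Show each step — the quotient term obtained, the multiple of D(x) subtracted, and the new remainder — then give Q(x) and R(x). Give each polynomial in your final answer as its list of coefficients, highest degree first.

Step 1: lead(−4x⁷ + 26x⁶ − 40x⁵ + 16x⁴ − 46x³ − 86x² + 42x + 61) ÷ lead(D) = −4x⁷ ÷ −2x = 2x⁶. Subtract (2x⁶)·D = −4x⁷ + 16x⁶. Remainder: 10x⁶ − 40x⁵ + 16x⁴ − 46x³ − 86x² + 42x + 61.
Step 2: lead(10x⁶ − 40x⁵ + 16x⁴ − 46x³ − 86x² + 42x + 61) ÷ lead(D) = 10x⁶ ÷ −2x = −5x⁵. Subtract (−5x⁵)·D = 10x⁶ − 40x⁵. Remainder: 16x⁴ − 46x³ − 86x² + 42x + 61.
Step 3: lead(16x⁴ − 46x³ − 86x² + 42x + 61) ÷ lead(D) = 16x⁴ ÷ −2x = −8x³. Subtract (−8x³)·D = 16x⁴ − 64x³. Remainder: 18x³ − 86x² + 42x + 61.
Step 4: lead(18x³ − 86x² + 42x + 61) ÷ lead(D) = 18x³ ÷ −2x = −9x². Subtract (−9x²)·D = 18x³ − 72x². Remainder: −14x² + 42x + 61.
Step 5: lead(−14x² + 42x + 61) ÷ lead(D) = −14x² ÷ −2x = 7x. Subtract (7x)·D = −14x² + 56x. Remainder: −14x + 61.
Step 6: lead(−14x + 61) ÷ lead(D) = −14x ÷ −2x = 7. Subtract (7)·D = −14x + 56. Remainder: 5.

Q = [2, -5, 0, -8, -9, 7, 7]; R = [5]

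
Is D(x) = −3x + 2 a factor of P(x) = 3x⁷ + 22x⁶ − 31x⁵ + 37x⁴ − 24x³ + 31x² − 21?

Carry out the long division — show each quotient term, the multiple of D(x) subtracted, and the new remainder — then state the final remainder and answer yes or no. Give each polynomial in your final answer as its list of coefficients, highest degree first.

Step 1: lead(3x⁷ + 22x⁶ − 31x⁵ + 37x⁴ − 24x³ + 31x² − 21) ÷ lead(D) = 3x⁷ ÷ −3x = −x⁶. Subtract (−x⁶)·D = 3x⁷ − 2x⁶. Remainder: 24x⁶ − 31x⁵ + 37x⁴ − 24x³ + 31x² − 21.
Step 2: lead(24x⁶ − 31x⁵ + 37x⁴ − 24x³ + 31x² − 21) ÷ lead(D) = 24x⁶ ÷ −3x = −8x⁵. Subtract (−8x⁵)·D = 24x⁶ − 16x⁵. Remainder: −15x⁵ + 37x⁴ − 24x³ + 31x² − 21.
Step 3: lead(−15x⁵ + 37x⁴ − 24x³ + 31x² − 21) ÷ lead(D) = −15x⁵ ÷ −3x = 5x⁴. Subtract (5x⁴)·D = −15x⁵ + 10x⁴. Remainder: 27x⁴ − 24x³ + 31x² − 21.
Step 4: lead(27x⁴ − 24x³ + 31x² − 21) ÷ lead(D) = 27x⁴ ÷ −3x = −9x³. Subtract (−9x³)·D = 27x⁴ − 18x³. Remainder: −6x³ + 31x² − 21.
Step 5: lead(−6x³ + 31x² − 21) ÷ lead(D) = −6x³ ÷ −3x = 2x². Subtract (2x²)·D = −6x³ + 4x². Remainder: 27x² − 21.
Step 6: lead(27x² − 21) ÷ lead(D) = 27x² ÷ −3x = −9x. Subtract (−9x)·D = 27x² − 18x. Remainder: 18x − 21.
Step 7: lead(18x − 21) ÷ lead(D) = 18x ÷ −3x = −6. Subtract (−6)·D = 18x − 12. Remainder: −9.

R = [-9], so D(x) is not a factor of P(x). no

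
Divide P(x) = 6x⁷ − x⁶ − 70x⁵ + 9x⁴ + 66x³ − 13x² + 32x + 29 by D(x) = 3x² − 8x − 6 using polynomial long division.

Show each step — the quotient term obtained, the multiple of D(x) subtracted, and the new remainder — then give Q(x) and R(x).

Step 1: lead(6x⁷ − x⁶ − 70x⁵ + 9x⁴ + 66x³ − 13x² + 32x + 29) ÷ lead(D) = 6x⁷ ÷ 3x² = 2x⁵. Subtract (2x⁵)·D = 6x⁷ − 16x⁶ − 12x⁵. Remainder: 15x⁶ − 58x⁵ + 9x⁴ + 66x³ − 13x² + 32x + 29.
Step 2: lead(15x⁶ − 58x⁵ + 9x⁴ + 66x³ − 13x² + 32x + 29) ÷ lead(D) = 15x⁶ ÷ 3x² = 5x⁴. Subtract (5x⁴)·D = 15x⁶ − 40x⁵ − 30x⁴. Remainder: −18x⁵ + 39x⁴ + 66x³ − 13x² + 32x + 29.
Step 3: lead(−18x⁵ + 39x⁴ + 66x³ − 13x² + 32x + 29) ÷ lead(D) = −18x⁵ ÷ 3x² = −6x³. Subtract (−6x³)·D = −18x⁵ + 48x⁴ + 36x³. Remainder: −9x⁴ + 30x³ − 13x² + 32x + 29.
Step 4: lead(−9x⁴ + 30x³ − 13x² + 32x + 29) ÷ lead(D) = −9x⁴ ÷ 3x² = −3x². Subtract (−3x²)·D = −9x⁴ + 24x³ + 18x². Remainder: 6x³ − 31x² + 32x + 29.
Step 5: lead(6x³ − 31x² + 32x + 29) ÷ lead(D) = 6x³ ÷ 3x² = 2x. Subtract (2x)·D = 6x³ − 16x² − 12x. Remainder: −15x² + 44x + 29.
Step 6: lead(−15x² + 44x + 29) ÷ lead(D) = −15x² ÷ 3x² = −5. Subtract (−5)·D = −15x² + 40x + 30. Remainder: 4x − 1.

Q(x) = 2x⁵ + 5x⁴ − 6x³ − 3x² + 2x − 5; R(x) = 4x − 1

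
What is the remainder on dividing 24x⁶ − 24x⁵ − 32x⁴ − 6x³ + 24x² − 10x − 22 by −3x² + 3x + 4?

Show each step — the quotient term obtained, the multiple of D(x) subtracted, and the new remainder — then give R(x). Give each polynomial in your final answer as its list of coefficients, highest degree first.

R = [2]

Step 1: lead(24x⁶ − 24x⁵ − 32x⁴ − 6x³ + 24x² − 10x − 22) ÷ lead(D) = 24x⁶ ÷ −3x² = −8x⁴. Subtract (−8x⁴)·D = 24x⁶ − 24x⁵ − 32x⁴. Remainder: −6x³ + 24x² − 10x − 22.
Step 2: lead(−6x³ + 24x² − 10x − 22) ÷ lead(D) = −6x³ ÷ −3x² = 2x. Subtract (2x)·D = −6x³ + 6x² + 8x. Remainder: 18x² − 18x − 22.
Step 3: lead(18x² − 18x − 22) ÷ lead(D) = 18x² ÷ −3x² = −6. Subtract (−6)·D = 18x² − 18x − 24. Remainder: 2.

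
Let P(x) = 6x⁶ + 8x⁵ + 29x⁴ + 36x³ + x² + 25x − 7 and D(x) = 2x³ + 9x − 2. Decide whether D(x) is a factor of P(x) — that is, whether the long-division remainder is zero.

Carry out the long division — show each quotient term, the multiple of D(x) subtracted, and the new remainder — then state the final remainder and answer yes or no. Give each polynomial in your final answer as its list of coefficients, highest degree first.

Step 1: lead(6x⁶ + 8x⁵ + 29x⁴ + 36x³ + x² + 25x − 7) ÷ lead(D) = 6x⁶ ÷ 2x³ = 3x³. Subtract (3x³)·D = 6x⁶ + 27x⁴ − 6x³. Remainder: 8x⁵ + 2x⁴ + 42x³ + x² + 25x − 7.
Step 2: lead(8x⁵ + 2x⁴ + 42x³ + x² + 25x − 7) ÷ lead(D) = 8x⁵ ÷ 2x³ = 4x². Subtract (4x²)·D = 8x⁵ + 36x³ − 8x². Remainder: 2x⁴ + 6x³ + 9x² + 25x − 7.
Step 3: lead(2x⁴ + 6x³ + 9x² + 25x − 7) ÷ lead(D) = 2x⁴ ÷ 2x³ = x. Subtract (x)·D = 2x⁴ + 9x² − 2x. Remainder: 6x³ + 27x − 7.
Step 4: lead(6x³ + 27x − 7) ÷ lead(D) = 6x³ ÷ 2x³ = 3. Subtract (3)·D = 6x³ + 27x − 6. Remainder: −1.

R = [-1], so D(x) is not a factor of P(x). no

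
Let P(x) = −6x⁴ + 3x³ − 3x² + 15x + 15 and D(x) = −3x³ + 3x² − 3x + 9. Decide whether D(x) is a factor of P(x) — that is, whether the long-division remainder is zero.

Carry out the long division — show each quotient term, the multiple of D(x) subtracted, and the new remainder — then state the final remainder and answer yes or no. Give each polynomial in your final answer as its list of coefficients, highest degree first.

R = [6], so D(x) is not a factor of P(x). no

Step 1: lead(−6x⁴ + 3x³ − 3x² + 15x + 15) ÷ lead(D) = −6x⁴ ÷ −3x³ = 2x. Subtract (2x)·D = −6x⁴ + 6x³ − 6x² + 18x. Remainder: −3x³ + 3x² − 3x + 15.
Step 2: lead(−3x³ + 3x² − 3x + 15) ÷ lead(D) = −3x³ ÷ −3x³ = 1. Subtract (1)·D = −3x³ + 3x² − 3x + 9. Remainder: 6.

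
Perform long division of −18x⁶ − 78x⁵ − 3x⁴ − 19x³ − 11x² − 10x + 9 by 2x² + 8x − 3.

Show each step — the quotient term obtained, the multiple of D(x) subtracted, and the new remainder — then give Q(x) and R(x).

Step 1: lead(−18x⁶ − 78x⁵ − 3x⁴ − 19x³ − 11x² − 10x + 9) ÷ lead(D) = −18x⁶ ÷ 2x² = −9x⁴. Subtract (−9x⁴)·D = −18x⁶ − 72x⁵ + 27x⁴. Remainder: −6x⁵ − 30x⁴ − 19x³ − 11x² − 10x + 9.
Step 2: lead(−6x⁵ − 30x⁴ − 19x³ − 11x² − 10x + 9) ÷ lead(D) = −6x⁵ ÷ 2x² = −3x³. Subtract (−3x³)·D = −6x⁵ − 24x⁴ + 9x³. Remainder: −6x⁴ − 28x³ − 11x² − 10x + 9.
Step 3: lead(−6x⁴ − 28x³ − 11x² − 10x + 9) ÷ lead(D) = −6x⁴ ÷ 2x² = −3x². Subtract (−3x²)·D = −6x⁴ − 24x³ + 9x². Remainder: −4x³ − 20x² − 10x + 9.
Step 4: lead(−4x³ − 20x² − 10x + 9) ÷ lead(D) = −4x³ ÷ 2x² = −2x. Subtract (−2x)·D = −4x³ − 16x² + 6x. Remainder: −4x² − 16x + 9.
Step 5: lead(−4x² − 16x + 9) ÷ lead(D) = −4x² ÷ 2x² = −2. Subtract (−2)·D = −4x² − 16x + 6. Remainder: 3.

Q(x) = −9x⁴ − 3x³ − 3x² − 2x − 2; R(x) = 3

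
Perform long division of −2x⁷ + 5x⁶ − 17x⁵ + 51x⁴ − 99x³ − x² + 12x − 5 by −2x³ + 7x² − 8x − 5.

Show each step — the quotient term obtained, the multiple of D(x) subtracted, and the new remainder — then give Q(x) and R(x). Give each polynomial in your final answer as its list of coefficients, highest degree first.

Step 1: lead(−2x⁷ + 5x⁶ − 17x⁵ + 51x⁴ − 99x³ − x² + 12x − 5) ÷ lead(D) = −2x⁷ ÷ −2x³ = x⁴. Subtract (x⁴)·D = −2x⁷ + 7x⁶ − 8x⁵ − 5x⁴. Remainder: −2x⁶ − 9x⁵ + 56x⁴ − 99x³ − x² + 12x − 5.
Step 2: lead(−2x⁶ − 9x⁵ + 56x⁴ − 99x³ − x² + 12x − 5) ÷ lead(D) = −2x⁶ ÷ −2x³ = x³. Subtract (x³)·D = −2x⁶ + 7x⁵ − 8x⁴ − 5x³. Remainder: −16x⁵ + 64x⁴ − 94x³ − x² + 12x − 5.
Step 3: lead(−16x⁵ + 64x⁴ − 94x³ − x² + 12x − 5) ÷ lead(D) = −16x⁵ ÷ −2x³ = 8x². Subtract (8x²)·D = −16x⁵ + 56x⁴ − 64x³ − 40x². Remainder: 8x⁴ − 30x³ + 39x² + 12x − 5.
Step 4: lead(8x⁴ − 30x³ + 39x² + 12x − 5) ÷ lead(D) = 8x⁴ ÷ −2x³ = −4x. Subtract (−4x)·D = 8x⁴ − 28x³ + 32x² + 20x. Remainder: −2x³ + 7x² − 8x − 5.
Step 5: lead(−2x³ + 7x² − 8x − 5) ÷ lead(D) = −2x³ ÷ −2x³ = 1. Subtract (1)·D = −2x³ + 7x² − 8x − 5. Remainder: 0.

Q = [1, 1, 8, -4, 1]; R = [0]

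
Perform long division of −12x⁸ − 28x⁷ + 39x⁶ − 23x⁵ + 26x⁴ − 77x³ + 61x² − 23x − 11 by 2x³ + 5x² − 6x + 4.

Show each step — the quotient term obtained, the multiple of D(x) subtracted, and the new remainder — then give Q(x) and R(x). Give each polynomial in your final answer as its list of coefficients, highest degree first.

Step 1: lead(−12x⁸ − 28x⁷ + 39x⁶ − 23x⁵ + 26x⁴ − 77x³ + 61x² − 23x − 11) ÷ lead(D) = −12x⁸ ÷ 2x³ = −6x⁵. Subtract (−6x⁵)·D = −12x⁸ − 30x⁷ + 36x⁶ − 24x⁵. Remainder: 2x⁷ + 3x⁶ + x⁵ + 26x⁴ − 77x³ + 61x² − 23x − 11.
Step 2: lead(2x⁷ + 3x⁶ + x⁵ + 26x⁴ − 77x³ + 61x² − 23x − 11) ÷ lead(D) = 2x⁷ ÷ 2x³ = x⁴. Subtract (x⁴)·D = 2x⁷ + 5x⁶ − 6x⁵ + 4x⁴. Remainder: −2x⁶ + 7x⁵ + 22x⁴ − 77x³ + 61x² − 23x − 11.
Step 3: lead(−2x⁶ + 7x⁵ + 22x⁴ − 77x³ + 61x² − 23x − 11) ÷ lead(D) = −2x⁶ ÷ 2x³ = −x³. Subtract (−x³)·D = −2x⁶ − 5x⁵ + 6x⁴ − 4x³. Remainder: 12x⁵ + 16x⁴ − 73x³ + 61x² − 23x − 11.
Step 4: lead(12x⁵ + 16x⁴ − 73x³ + 61x² − 23x − 11) ÷ lead(D) = 12x⁵ ÷ 2x³ = 6x². Subtract (6x²)·D = 12x⁵ + 30x⁴ − 36x³ + 24x². Remainder: −14x⁴ − 37x³ + 37x² − 23x − 11.
Step 5: lead(−14x⁴ − 37x³ + 37x² − 23x − 11) ÷ lead(D) = −14x⁴ ÷ 2x³ = −7x. Subtract (−7x)·D = −14x⁴ − 35x³ + 42x² − 28x. Remainder: −2x³ − 5x² + 5x − 11.
Step 6: lead(−2x³ − 5x² + 5x − 11) ÷ lead(D) = −2x³ ÷ 2x³ = −1. Subtract (−1)·D = −2x³ − 5x² + 6x − 4. Remainder: −x − 7.

Q = [-6, 1, -1, 6, -7, -1]; R = [-1, -7]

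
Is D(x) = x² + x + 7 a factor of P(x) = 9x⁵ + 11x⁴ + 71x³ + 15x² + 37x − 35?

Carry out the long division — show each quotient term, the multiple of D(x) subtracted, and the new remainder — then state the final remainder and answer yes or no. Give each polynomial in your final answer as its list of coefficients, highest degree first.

R = [0], so D(x) is a factor of P(x). yes

Step 1: lead(9x⁵ + 11x⁴ + 71x³ + 15x² + 37x − 35) ÷ lead(D) = 9x⁵ ÷ x² = 9x³. Subtract (9x³)·D = 9x⁵ + 9x⁴ + 63x³. Remainder: 2x⁴ + 8x³ + 15x² + 37x − 35.
Step 2: lead(2x⁴ + 8x³ + 15x² + 37x − 35) ÷ lead(D) = 2x⁴ ÷ x² = 2x². Subtract (2x²)·D = 2x⁴ + 2x³ + 14x². Remainder: 6x³ + x² + 37x − 35.
Step 3: lead(6x³ + x² + 37x − 35) ÷ lead(D) = 6x³ ÷ x² = 6x. Subtract (6x)·D = 6x³ + 6x² + 42x. Remainder: −5x² − 5x − 35.
Step 4: lead(−5x² − 5x − 35) ÷ lead(D) = −5x² ÷ x² = −5. Subtract (−5)·D = −5x² − 5x − 35. Remainder: 0.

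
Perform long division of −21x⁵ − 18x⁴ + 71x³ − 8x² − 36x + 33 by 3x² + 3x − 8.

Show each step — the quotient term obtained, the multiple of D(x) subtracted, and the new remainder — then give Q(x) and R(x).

Step 1: lead(−21x⁵ − 18x⁴ + 71x³ − 8x² − 36x + 33) ÷ lead(D) = −21x⁵ ÷ 3x² = −7x³. Subtract (−7x³)·D = −21x⁵ − 21x⁴ + 56x³. Remainder: 3x⁴ + 15x³ − 8x² − 36x + 33.
Step 2: lead(3x⁴ + 15x³ − 8x² − 36x + 33) ÷ lead(D) = 3x⁴ ÷ 3x² = x². Subtract (x²)·D = 3x⁴ + 3x³ − 8x². Remainder: 12x³ − 36x + 33.
Step 3: lead(12x³ − 36x + 33) ÷ lead(D) = 12x³ ÷ 3x² = 4x. Subtract (4x)·D = 12x³ + 12x² − 32x. Remainder: −12x² − 4x + 33.
Step 4: lead(−12x² − 4x + 33) ÷ lead(D) = −12x² ÷ 3x² = −4. Subtract (−4)·D = −12x² − 12x + 32. Remainder: 8x + 1.

Q(x) = −7x³ + x² + 4x − 4; R(x) = 8x + 1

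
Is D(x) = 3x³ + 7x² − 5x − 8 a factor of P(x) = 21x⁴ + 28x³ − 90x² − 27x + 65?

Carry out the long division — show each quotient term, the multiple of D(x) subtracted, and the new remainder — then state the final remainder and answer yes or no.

R(x) = −6x² − 6x + 9, so D(x) is not a factor of P(x). no

Step 1: lead(21x⁴ + 28x³ − 90x² − 27x + 65) ÷ lead(D) = 21x⁴ ÷ 3x³ = 7x. Subtract (7x)·D = 21x⁴ + 49x³ − 35x² − 56x. Remainder: −21x³ − 55x² + 29x + 65.
Step 2: lead(−21x³ − 55x² + 29x + 65) ÷ lead(D) = −21x³ ÷ 3x³ = −7. Subtract (−7)·D = −21x³ − 49x² + 35x + 56. Remainder: −6x² − 6x + 9.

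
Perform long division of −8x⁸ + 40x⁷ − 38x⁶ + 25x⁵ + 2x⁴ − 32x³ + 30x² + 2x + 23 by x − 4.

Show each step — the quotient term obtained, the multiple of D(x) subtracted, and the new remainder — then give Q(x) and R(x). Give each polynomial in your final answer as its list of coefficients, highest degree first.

Step 1: lead(−8x⁸ + 40x⁷ − 38x⁶ + 25x⁵ + 2x⁴ − 32x³ + 30x² + 2x + 23) ÷ lead(D) = −8x⁸ ÷ x = −8x⁷. Subtract (−8x⁷)·D = −8x⁸ + 32x⁷. Remainder: 8x⁷ − 38x⁶ + 25x⁵ + 2x⁴ − 32x³ + 30x² + 2x + 23.
Step 2: lead(8x⁷ − 38x⁶ + 25x⁵ + 2x⁴ − 32x³ + 30x² + 2x + 23) ÷ lead(D) = 8x⁷ ÷ x = 8x⁶. Subtract (8x⁶)·D = 8x⁷ − 32x⁶. Remainder: −6x⁶ + 25x⁵ + 2x⁴ − 32x³ + 30x² + 2x + 23.
Step 3: lead(−6x⁶ + 25x⁵ + 2x⁴ − 32x³ + 30x² + 2x + 23) ÷ lead(D) = −6x⁶ ÷ x = −6x⁵. Subtract (−6x⁵)·D = −6x⁶ + 24x⁵. Remainder: x⁵ + 2x⁴ − 32x³ + 30x² + 2x + 23.
Step 4: lead(x⁵ + 2x⁴ − 32x³ + 30x² + 2x + 23) ÷ lead(D) = x⁵ ÷ x = x⁴. Subtract (x⁴)·D = x⁵ − 4x⁴. Remainder: 6x⁴ − 32x³ + 30x² + 2x + 23.
Step 5: lead(6x⁴ − 32x³ + 30x² + 2x + 23) ÷ lead(D) = 6x⁴ ÷ x = 6x³. Subtract (6x³)·D = 6x⁴ − 24x³. Remainder: −8x³ + 30x² + 2x + 23.
Step 6: lead(−8x³ + 30x² + 2x + 23) ÷ lead(D) = −8x³ ÷ x = −8x². Subtract (−8x²)·D = −8x³ + 32x². Remainder: −2x² + 2x + 23.
Step 7: lead(−2x² + 2x + 23) ÷ lead(D) = −2x² ÷ x = −2x. Subtract (−2x)·D = −2x² + 8x. Remainder: −6x + 23.
Step 8: lead(−6x + 23) ÷ lead(D) = −6x ÷ x = −6. Subtract (−6)·D = −6x + 24. Remainder: −1.

Q = [-8, 8, -6, 1, 6, -8, -2, -6]; R = [-1]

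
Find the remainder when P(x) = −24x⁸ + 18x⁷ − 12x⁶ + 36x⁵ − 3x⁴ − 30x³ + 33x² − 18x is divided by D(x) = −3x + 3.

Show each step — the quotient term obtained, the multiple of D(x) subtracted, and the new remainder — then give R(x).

Step 1: lead(−24x⁸ + 18x⁷ − 12x⁶ + 36x⁵ − 3x⁴ − 30x³ + 33x² − 18x) ÷ lead(D) = −24x⁸ ÷ −3x = 8x⁷. Subtract (8x⁷)·D = −24x⁸ + 24x⁷. Remainder: −6x⁷ − 12x⁶ + 36x⁵ − 3x⁴ − 30x³ + 33x² − 18x.
Step 2: lead(−6x⁷ − 12x⁶ + 36x⁵ − 3x⁴ − 30x³ + 33x² − 18x) ÷ lead(D) = −6x⁷ ÷ −3x = 2x⁶. Subtract (2x⁶)·D = −6x⁷ + 6x⁶. Remainder: −18x⁶ + 36x⁵ − 3x⁴ − 30x³ + 33x² − 18x.
Step 3: lead(−18x⁶ + 36x⁵ − 3x⁴ − 30x³ + 33x² − 18x) ÷ lead(D) = −18x⁶ ÷ −3x = 6x⁵. Subtract (6x⁵)·D = −18x⁶ + 18x⁵. Remainder: 18x⁵ − 3x⁴ − 30x³ + 33x² − 18x.
Step 4: lead(18x⁵ − 3x⁴ − 30x³ + 33x² − 18x) ÷ lead(D) = 18x⁵ ÷ −3x = −6x⁴. Subtract (−6x⁴)·D = 18x⁵ − 18x⁴. Remainder: 15x⁴ − 30x³ + 33x² − 18x.
Step 5: lead(15x⁴ − 30x³ + 33x² − 18x) ÷ lead(D) = 15x⁴ ÷ −3x = −5x³. Subtract (−5x³)·D = 15x⁴ − 15x³. Remainder: −15x³ + 33x² − 18x.
Step 6: lead(−15x³ + 33x² − 18x) ÷ lead(D) = −15x³ ÷ −3x = 5x². Subtract (5x²)·D = −15x³ + 15x². Remainder: 18x² − 18x.
Step 7: lead(18x² − 18x) ÷ lead(D) = 18x² ÷ −3x = −6x. Subtract (−6x)·D = 18x² − 18x. Remainder: 0.

R(x) = 0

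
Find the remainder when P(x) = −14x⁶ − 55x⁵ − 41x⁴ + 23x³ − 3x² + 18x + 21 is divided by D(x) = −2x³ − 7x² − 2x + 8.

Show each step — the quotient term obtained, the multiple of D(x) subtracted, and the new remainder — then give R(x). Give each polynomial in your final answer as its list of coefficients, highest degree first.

Step 1: lead(−14x⁶ − 55x⁵ − 41x⁴ + 23x³ − 3x² + 18x + 21) ÷ lead(D) = −14x⁶ ÷ −2x³ = 7x³. Subtract (7x³)·D = −14x⁶ − 49x⁵ − 14x⁴ + 56x³. Remainder: −6x⁵ − 27x⁴ − 33x³ − 3x² + 18x + 21.
Step 2: lead(−6x⁵ − 27x⁴ − 33x³ − 3x² + 18x + 21) ÷ lead(D) = −6x⁵ ÷ −2x³ = 3x². Subtract (3x²)·D = −6x⁵ − 21x⁴ − 6x³ + 24x². Remainder: −6x⁴ − 27x³ − 27x² + 18x + 21.
Step 3: lead(−6x⁴ − 27x³ − 27x² + 18x + 21) ÷ lead(D) = −6x⁴ ÷ −2x³ = 3x. Subtract (3x)·D = −6x⁴ − 21x³ − 6x² + 24x. Remainder: −6x³ − 21x² − 6x + 21.
Step 4: lead(−6x³ − 21x² − 6x + 21) ÷ lead(D) = −6x³ ÷ −2x³ = 3. Subtract (3)·D = −6x³ − 21x² − 6x + 24. Remainder: −3.

R = [-3]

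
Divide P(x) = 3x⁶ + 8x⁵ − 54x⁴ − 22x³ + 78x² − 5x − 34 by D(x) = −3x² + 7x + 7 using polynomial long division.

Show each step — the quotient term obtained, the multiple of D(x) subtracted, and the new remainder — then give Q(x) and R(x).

Step 1: lead(3x⁶ + 8x⁵ − 54x⁴ − 22x³ + 78x² − 5x − 34) ÷ lead(D) = 3x⁶ ÷ −3x² = −x⁴. Subtract (−x⁴)·D = 3x⁶ − 7x⁵ − 7x⁴. Remainder: 15x⁵ − 47x⁴ − 22x³ + 78x² − 5x − 34.
Step 2: lead(15x⁵ − 47x⁴ − 22x³ + 78x² − 5x − 34) ÷ lead(D) = 15x⁵ ÷ −3x² = −5x³. Subtract (−5x³)·D = 15x⁵ − 35x⁴ − 35x³. Remainder: −12x⁴ + 13x³ + 78x² − 5x − 34.
Step 3: lead(−12x⁴ + 13x³ + 78x² − 5x − 34) ÷ lead(D) = −12x⁴ ÷ −3x² = 4x². Subtract (4x²)·D = −12x⁴ + 28x³ + 28x². Remainder: −15x³ + 50x² − 5x − 34.
Step 4: lead(−15x³ + 50x² − 5x − 34) ÷ lead(D) = −15x³ ÷ −3x² = 5x. Subtract (5x)·D = −15x³ + 35x² + 35x. Remainder: 15x² − 40x − 34.
Step 5: lead(15x² − 40x − 34) ÷ lead(D) = 15x² ÷ −3x² = −5. Subtract (−5)·D = 15x² − 35x − 35. Remainder: −5x + 1.

Q(x) = −x⁴ − 5x³ + 4x² + 5x − 5; R(x) = −5x + 1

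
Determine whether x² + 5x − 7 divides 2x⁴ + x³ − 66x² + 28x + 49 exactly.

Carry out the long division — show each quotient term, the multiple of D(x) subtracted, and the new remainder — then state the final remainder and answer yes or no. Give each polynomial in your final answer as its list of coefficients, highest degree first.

Step 1: lead(2x⁴ + x³ − 66x² + 28x + 49) ÷ lead(D) = 2x⁴ ÷ x² = 2x². Subtract (2x²)·D = 2x⁴ + 10x³ − 14x². Remainder: −9x³ − 52x² + 28x + 49.
Step 2: lead(−9x³ − 52x² + 28x + 49) ÷ lead(D) = −9x³ ÷ x² = −9x. Subtract (−9x)·D = −9x³ − 45x² + 63x. Remainder: −7x² − 35x + 49.
Step 3: lead(−7x² − 35x + 49) ÷ lead(D) = −7x² ÷ x² = −7. Subtract (−7)·D = −7x² − 35x + 49. Remainder: 0.

R = [0], so D(x) is a factor of P(x). yes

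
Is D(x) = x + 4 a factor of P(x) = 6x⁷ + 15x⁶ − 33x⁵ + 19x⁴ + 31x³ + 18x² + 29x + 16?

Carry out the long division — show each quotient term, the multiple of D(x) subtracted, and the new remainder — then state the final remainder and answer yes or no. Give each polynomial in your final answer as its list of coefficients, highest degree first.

Step 1: lead(6x⁷ + 15x⁶ − 33x⁵ + 19x⁴ + 31x³ + 18x² + 29x + 16) ÷ lead(D) = 6x⁷ ÷ x = 6x⁶. Subtract (6x⁶)·D = 6x⁷ + 24x⁶. Remainder: −9x⁶ − 33x⁵ + 19x⁴ + 31x³ + 18x² + 29x + 16.
Step 2: lead(−9x⁶ − 33x⁵ + 19x⁴ + 31x³ + 18x² + 29x + 16) ÷ lead(D) = −9x⁶ ÷ x = −9x⁵. Subtract (−9x⁵)·D = −9x⁶ − 36x⁵. Remainder: 3x⁵ + 19x⁴ + 31x³ + 18x² + 29x + 16.
Step 3: lead(3x⁵ + 19x⁴ + 31x³ + 18x² + 29x + 16) ÷ lead(D) = 3x⁵ ÷ x = 3x⁴. Subtract (3x⁴)·D = 3x⁵ + 12x⁴. Remainder: 7x⁴ + 31x³ + 18x² + 29x + 16.
Step 4: lead(7x⁴ + 31x³ + 18x² + 29x + 16) ÷ lead(D) = 7x⁴ ÷ x = 7x³. Subtract (7x³)·D = 7x⁴ + 28x³. Remainder: 3x³ + 18x² + 29x + 16.
Step 5: lead(3x³ + 18x² + 29x + 16) ÷ lead(D) = 3x³ ÷ x = 3x². Subtract (3x²)·D = 3x³ + 12x². Remainder: 6x² + 29x + 16.
Step 6: lead(6x² + 29x + 16) ÷ lead(D) = 6x² ÷ x = 6x. Subtract (6x)·D = 6x² + 24x. Remainder: 5x + 16.
Step 7: lead(5x + 16) ÷ lead(D) = 5x ÷ x = 5. Subtract (5)·D = 5x + 20. Remainder: −4.

R = [-4], so D(x) is not a factor of P(x). no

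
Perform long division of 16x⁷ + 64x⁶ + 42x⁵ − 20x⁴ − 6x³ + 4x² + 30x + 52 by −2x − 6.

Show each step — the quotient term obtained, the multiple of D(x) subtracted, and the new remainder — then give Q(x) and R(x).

Q(x) = −8x⁶ − 8x⁵ + 3x⁴ + x³ − 2x − 9; R(x) = −2

Step 1: lead(16x⁷ + 64x⁶ + 42x⁵ − 20x⁴ − 6x³ + 4x² + 30x + 52) ÷ lead(D) = 16x⁷ ÷ −2x = −8x⁶. Subtract (−8x⁶)·D = 16x⁷ + 48x⁶. Remainder: 16x⁶ + 42x⁵ − 20x⁴ − 6x³ + 4x² + 30x + 52.
Step 2: lead(16x⁶ + 42x⁵ − 20x⁴ − 6x³ + 4x² + 30x + 52) ÷ lead(D) = 16x⁶ ÷ −2x = −8x⁵. Subtract (−8x⁵)·D = 16x⁶ + 48x⁵. Remainder: −6x⁵ − 20x⁴ − 6x³ + 4x² + 30x + 52.
Step 3: lead(−6x⁵ − 20x⁴ − 6x³ + 4x² + 30x + 52) ÷ lead(D) = −6x⁵ ÷ −2x = 3x⁴. Subtract (3x⁴)·D = −6x⁵ − 18x⁴. Remainder: −2x⁴ − 6x³ + 4x² + 30x + 52.
Step 4: lead(−2x⁴ − 6x³ + 4x² + 30x + 52) ÷ lead(D) = −2x⁴ ÷ −2x = x³. Subtract (x³)·D = −2x⁴ − 6x³. Remainder: 4x² + 30x + 52.
Step 5: lead(4x² + 30x + 52) ÷ lead(D) = 4x² ÷ −2x = −2x. Subtract (−2x)·D = 4x² + 12x. Remainder: 18x + 52.
Step 6: lead(18x + 52) ÷ lead(D) = 18x ÷ −2x = −9. Subtract (−9)·D = 18x + 54. Remainder: −2.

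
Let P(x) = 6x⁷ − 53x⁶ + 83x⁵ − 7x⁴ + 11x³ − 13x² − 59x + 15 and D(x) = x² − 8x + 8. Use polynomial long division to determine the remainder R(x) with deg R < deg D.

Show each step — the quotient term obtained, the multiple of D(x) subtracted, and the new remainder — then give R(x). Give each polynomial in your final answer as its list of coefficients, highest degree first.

Step 1: lead(6x⁷ − 53x⁶ + 83x⁵ − 7x⁴ + 11x³ − 13x² − 59x + 15) ÷ lead(D) = 6x⁷ ÷ x² = 6x⁵. Subtract (6x⁵)·D = 6x⁷ − 48x⁶ + 48x⁵. Remainder: −5x⁶ + 35x⁵ − 7x⁴ + 11x³ − 13x² − 59x + 15.
Step 2: lead(−5x⁶ + 35x⁵ − 7x⁴ + 11x³ − 13x² − 59x + 15) ÷ lead(D) = −5x⁶ ÷ x² = −5x⁴. Subtract (−5x⁴)·D = −5x⁶ + 40x⁵ − 40x⁴. Remainder: −5x⁵ + 33x⁴ + 11x³ − 13x² − 59x + 15.
Step 3: lead(−5x⁵ + 33x⁴ + 11x³ − 13x² − 59x + 15) ÷ lead(D) = −5x⁵ ÷ x² = −5x³. Subtract (−5x³)·D = −5x⁵ + 40x⁴ − 40x³. Remainder: −7x⁴ + 51x³ − 13x² − 59x + 15.
Step 4: lead(−7x⁴ + 51x³ − 13x² − 59x + 15) ÷ lead(D) = −7x⁴ ÷ x² = −7x². Subtract (−7x²)·D = −7x⁴ + 56x³ − 56x². Remainder: −5x³ + 43x² − 59x + 15.
Step 5: lead(−5x³ + 43x² − 59x + 15) ÷ lead(D) = −5x³ ÷ x² = −5x. Subtract (−5x)·D = −5x³ + 40x² − 40x. Remainder: 3x² − 19x + 15.
Step 6: lead(3x² − 19x + 15) ÷ lead(D) = 3x² ÷ x² = 3. Subtract (3)·D = 3x² − 24x + 24. Remainder: 5x − 9.

R = [5, -9]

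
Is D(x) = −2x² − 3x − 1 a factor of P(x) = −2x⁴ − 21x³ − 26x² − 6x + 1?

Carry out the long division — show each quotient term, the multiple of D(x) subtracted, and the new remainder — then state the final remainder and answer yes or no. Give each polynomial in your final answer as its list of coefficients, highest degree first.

Step 1: lead(−2x⁴ − 21x³ − 26x² − 6x + 1) ÷ lead(D) = −2x⁴ ÷ −2x² = x². Subtract (x²)·D = −2x⁴ − 3x³ − x². Remainder: −18x³ − 25x² − 6x + 1.
Step 2: lead(−18x³ − 25x² − 6x + 1) ÷ lead(D) = −18x³ ÷ −2x² = 9x. Subtract (9x)·D = −18x³ − 27x² − 9x. Remainder: 2x² + 3x + 1.
Step 3: lead(2x² + 3x + 1) ÷ lead(D) = 2x² ÷ −2x² = −1. Subtract (−1)·D = 2x² + 3x + 1. Remainder: 0.

R = [0], so D(x) is a factor of P(x). yes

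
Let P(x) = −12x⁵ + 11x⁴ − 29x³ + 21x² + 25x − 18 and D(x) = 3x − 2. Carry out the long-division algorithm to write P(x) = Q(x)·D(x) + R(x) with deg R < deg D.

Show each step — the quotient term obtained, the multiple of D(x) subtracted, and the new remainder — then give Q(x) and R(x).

Q(x) = −4x⁴ + x³ − 9x² + x + 9; R(x) = 0

Step 1: lead(−12x⁵ + 11x⁴ − 29x³ + 21x² + 25x − 18) ÷ lead(D) = −12x⁵ ÷ 3x = −4x⁴. Subtract (−4x⁴)·D = −12x⁵ + 8x⁴. Remainder: 3x⁴ − 29x³ + 21x² + 25x − 18.
Step 2: lead(3x⁴ − 29x³ + 21x² + 25x − 18) ÷ lead(D) = 3x⁴ ÷ 3x = x³. Subtract (x³)·D = 3x⁴ − 2x³. Remainder: −27x³ + 21x² + 25x − 18.
Step 3: lead(−27x³ + 21x² + 25x − 18) ÷ lead(D) = −27x³ ÷ 3x = −9x². Subtract (−9x²)·D = −27x³ + 18x². Remainder: 3x² + 25x − 18.
Step 4: lead(3x² + 25x − 18) ÷ lead(D) = 3x² ÷ 3x = x. Subtract (x)·D = 3x² − 2x. Remainder: 27x − 18.
Step 5: lead(27x − 18) ÷ lead(D) = 27x ÷ 3x = 9. Subtract (9)·D = 27x − 18. Remainder: 0.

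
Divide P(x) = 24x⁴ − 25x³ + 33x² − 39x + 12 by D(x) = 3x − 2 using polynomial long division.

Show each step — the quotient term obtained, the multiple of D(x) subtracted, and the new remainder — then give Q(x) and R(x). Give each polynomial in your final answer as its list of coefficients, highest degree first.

Step 1: lead(24x⁴ − 25x³ + 33x² − 39x + 12) ÷ lead(D) = 24x⁴ ÷ 3x = 8x³. Subtract (8x³)·D = 24x⁴ − 16x³. Remainder: −9x³ + 33x² − 39x + 12.
Step 2: lead(−9x³ + 33x² − 39x + 12) ÷ lead(D) = −9x³ ÷ 3x = −3x². Subtract (−3x²)·D = −9x³ + 6x². Remainder: 27x² − 39x + 12.
Step 3: lead(27x² − 39x + 12) ÷ lead(D) = 27x² ÷ 3x = 9x. Subtract (9x)·D = 27x² − 18x. Remainder: −21x + 12.
Step 4: lead(−21x + 12) ÷ lead(D) = −21x ÷ 3x = −7. Subtract (−7)·D = −21x + 14. Remainder: −2.

Q = [8, -3, 9, -7]; R = [-2]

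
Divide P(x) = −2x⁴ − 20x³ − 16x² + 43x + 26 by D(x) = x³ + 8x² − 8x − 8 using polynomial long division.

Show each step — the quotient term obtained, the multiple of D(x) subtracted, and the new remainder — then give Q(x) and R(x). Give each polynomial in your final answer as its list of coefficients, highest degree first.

Step 1: lead(−2x⁴ − 20x³ − 16x² + 43x + 26) ÷ lead(D) = −2x⁴ ÷ x³ = −2x. Subtract (−2x)·D = −2x⁴ − 16x³ + 16x² + 16x. Remainder: −4x³ − 32x² + 27x + 26.
Step 2: lead(−4x³ − 32x² + 27x + 26) ÷ lead(D) = −4x³ ÷ x³ = −4. Subtract (−4)·D = −4x³ − 32x² + 32x + 32. Remainder: −5x − 6.

Q = [-2, -4]; R = [-5, -6]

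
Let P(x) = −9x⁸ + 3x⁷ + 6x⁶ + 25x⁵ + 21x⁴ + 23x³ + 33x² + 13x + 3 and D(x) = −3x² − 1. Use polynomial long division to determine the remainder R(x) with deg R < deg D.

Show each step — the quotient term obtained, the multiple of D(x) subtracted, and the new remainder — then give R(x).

Step 1: lead(−9x⁸ + 3x⁷ + 6x⁶ + 25x⁵ + 21x⁴ + 23x³ + 33x² + 13x + 3) ÷ lead(D) = −9x⁸ ÷ −3x² = 3x⁶. Subtract (3x⁶)·D = −9x⁸ − 3x⁶. Remainder: 3x⁷ + 9x⁶ + 25x⁵ + 21x⁴ + 23x³ + 33x² + 13x + 3.
Step 2: lead(3x⁷ + 9x⁶ + 25x⁵ + 21x⁴ + 23x³ + 33x² + 13x + 3) ÷ lead(D) = 3x⁷ ÷ −3x² = −x⁵. Subtract (−x⁵)·D = 3x⁷ + x⁵. Remainder: 9x⁶ + 24x⁵ + 21x⁴ + 23x³ + 33x² + 13x + 3.
Step 3: lead(9x⁶ + 24x⁵ + 21x⁴ + 23x³ + 33x² + 13x + 3) ÷ lead(D) = 9x⁶ ÷ −3x² = −3x⁴. Subtract (−3x⁴)·D = 9x⁶ + 3x⁴. Remainder: 24x⁵ + 18x⁴ + 23x³ + 33x² + 13x + 3.
Step 4: lead(24x⁵ + 18x⁴ + 23x³ + 33x² + 13x + 3) ÷ lead(D) = 24x⁵ ÷ −3x² = −8x³. Subtract (−8x³)·D = 24x⁵ + 8x³. Remainder: 18x⁴ + 15x³ + 33x² + 13x + 3.
Step 5: lead(18x⁴ + 15x³ + 33x² + 13x + 3) ÷ lead(D) = 18x⁴ ÷ −3x² = −6x². Subtract (−6x²)·D = 18x⁴ + 6x². Remainder: 15x³ + 27x² + 13x + 3.
Step 6: lead(15x³ + 27x² + 13x + 3) ÷ lead(D) = 15x³ ÷ −3x² = −5x. Subtract (−5x)·D = 15x³ + 5x. Remainder: 27x² + 8x + 3.
Step 7: lead(27x² + 8x + 3) ÷ lead(D) = 27x² ÷ −3x² = −9. Subtract (−9)·D = 27x² + 9. Remainder: 8x − 6.

R(x) = 8x − 6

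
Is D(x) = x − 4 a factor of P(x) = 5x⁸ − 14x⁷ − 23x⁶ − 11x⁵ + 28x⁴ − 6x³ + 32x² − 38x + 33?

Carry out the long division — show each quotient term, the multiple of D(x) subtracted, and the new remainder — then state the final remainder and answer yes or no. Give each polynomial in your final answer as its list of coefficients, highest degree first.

R = [9], so D(x) is not a factor of P(x). no

Step 1: lead(5x⁸ − 14x⁷ − 23x⁶ − 11x⁵ + 28x⁴ − 6x³ + 32x² − 38x + 33) ÷ lead(D) = 5x⁸ ÷ x = 5x⁷. Subtract (5x⁷)·D = 5x⁸ − 20x⁷. Remainder: 6x⁷ − 23x⁶ − 11x⁵ + 28x⁴ − 6x³ + 32x² − 38x + 33.
Step 2: lead(6x⁷ − 23x⁶ − 11x⁵ + 28x⁴ − 6x³ + 32x² − 38x + 33) ÷ lead(D) = 6x⁷ ÷ x = 6x⁶. Subtract (6x⁶)·D = 6x⁷ − 24x⁶. Remainder: x⁶ − 11x⁵ + 28x⁴ − 6x³ + 32x² − 38x + 33.
Step 3: lead(x⁶ − 11x⁵ + 28x⁴ − 6x³ + 32x² − 38x + 33) ÷ lead(D) = x⁶ ÷ x = x⁵. Subtract (x⁵)·D = x⁶ − 4x⁵. Remainder: −7x⁵ + 28x⁴ − 6x³ + 32x² − 38x + 33.
Step 4: lead(−7x⁵ + 28x⁴ − 6x³ + 32x² − 38x + 33) ÷ lead(D) = −7x⁵ ÷ x = −7x⁴. Subtract (−7x⁴)·D = −7x⁵ + 28x⁴. Remainder: −6x³ + 32x² − 38x + 33.
Step 5: lead(−6x³ + 32x² − 38x + 33) ÷ lead(D) = −6x³ ÷ x = −6x². Subtract (−6x²)·D = −6x³ + 24x². Remainder: 8x² − 38x + 33.
Step 6: lead(8x² − 38x + 33) ÷ lead(D) = 8x² ÷ x = 8x. Subtract (8x)·D = 8x² − 32x. Remainder: −6x + 33.
Step 7: lead(−6x + 33) ÷ lead(D) = −6x ÷ x = −6. Subtract (−6)·D = −6x + 24. Remainder: 9.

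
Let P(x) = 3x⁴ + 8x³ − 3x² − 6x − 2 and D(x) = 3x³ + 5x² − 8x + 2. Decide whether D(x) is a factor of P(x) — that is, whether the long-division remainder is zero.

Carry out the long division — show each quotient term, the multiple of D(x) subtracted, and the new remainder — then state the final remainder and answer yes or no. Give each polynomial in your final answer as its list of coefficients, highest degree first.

R = [-4], so D(x) is not a factor of P(x). no

Step 1: lead(3x⁴ + 8x³ − 3x² − 6x − 2) ÷ lead(D) = 3x⁴ ÷ 3x³ = x. Subtract (x)·D = 3x⁴ + 5x³ − 8x² + 2x. Remainder: 3x³ + 5x² − 8x − 2.
Step 2: lead(3x³ + 5x² − 8x − 2) ÷ lead(D) = 3x³ ÷ 3x³ = 1. Subtract (1)·D = 3x³ + 5x² − 8x + 2. Remainder: −4.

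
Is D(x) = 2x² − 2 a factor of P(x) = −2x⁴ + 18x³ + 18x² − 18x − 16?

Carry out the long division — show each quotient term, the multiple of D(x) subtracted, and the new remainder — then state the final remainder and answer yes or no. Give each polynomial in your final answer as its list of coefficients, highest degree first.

Step 1: lead(−2x⁴ + 18x³ + 18x² − 18x − 16) ÷ lead(D) = −2x⁴ ÷ 2x² = −x². Subtract (−x²)·D = −2x⁴ + 2x². Remainder: 18x³ + 16x² − 18x − 16.
Step 2: lead(18x³ + 16x² − 18x − 16) ÷ lead(D) = 18x³ ÷ 2x² = 9x. Subtract (9x)·D = 18x³ − 18x. Remainder: 16x² − 16.
Step 3: lead(16x² − 16) ÷ lead(D) = 16x² ÷ 2x² = 8. Subtract (8)·D = 16x² − 16. Remainder: 0.

R = [0], so D(x) is a factor of P(x). yes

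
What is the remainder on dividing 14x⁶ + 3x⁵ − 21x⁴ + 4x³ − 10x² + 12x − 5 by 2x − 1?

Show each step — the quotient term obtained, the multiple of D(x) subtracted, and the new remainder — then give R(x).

Step 1: lead(14x⁶ + 3x⁵ − 21x⁴ + 4x³ − 10x² + 12x − 5) ÷ lead(D) = 14x⁶ ÷ 2x = 7x⁵. Subtract (7x⁵)·D = 14x⁶ − 7x⁵. Remainder: 10x⁵ − 21x⁴ + 4x³ − 10x² + 12x − 5.
Step 2: lead(10x⁵ − 21x⁴ + 4x³ − 10x² + 12x − 5) ÷ lead(D) = 10x⁵ ÷ 2x = 5x⁴. Subtract (5x⁴)·D = 10x⁵ − 5x⁴. Remainder: −16x⁴ + 4x³ − 10x² + 12x − 5.
Step 3: lead(−16x⁴ + 4x³ − 10x² + 12x − 5) ÷ lead(D) = −16x⁴ ÷ 2x = −8x³. Subtract (−8x³)·D = −16x⁴ + 8x³. Remainder: −4x³ − 10x² + 12x − 5.
Step 4: lead(−4x³ − 10x² + 12x − 5) ÷ lead(D) = −4x³ ÷ 2x = −2x². Subtract (−2x²)·D = −4x³ + 2x². Remainder: −12x² + 12x − 5.
Step 5: lead(−12x² + 12x − 5) ÷ lead(D) = −12x² ÷ 2x = −6x. Subtract (−6x)·D = −12x² + 6x. Remainder: 6x − 5.
Step 6: lead(6x − 5) ÷ lead(D) = 6x ÷ 2x = 3. Subtract (3)·D = 6x − 3. Remainder: −2.

R(x) = −2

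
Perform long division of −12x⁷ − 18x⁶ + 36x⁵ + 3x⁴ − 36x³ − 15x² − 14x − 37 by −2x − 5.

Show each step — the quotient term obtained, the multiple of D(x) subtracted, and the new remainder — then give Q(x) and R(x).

Step 1: lead(−12x⁷ − 18x⁶ + 36x⁵ + 3x⁴ − 36x³ − 15x² − 14x − 37) ÷ lead(D) = −12x⁷ ÷ −2x = 6x⁶. Subtract (6x⁶)·D = −12x⁷ − 30x⁶. Remainder: 12x⁶ + 36x⁵ + 3x⁴ − 36x³ − 15x² − 14x − 37.
Step 2: lead(12x⁶ + 36x⁵ + 3x⁴ − 36x³ − 15x² − 14x − 37) ÷ lead(D) = 12x⁶ ÷ −2x = −6x⁵. Subtract (−6x⁵)·D = 12x⁶ + 30x⁵. Remainder: 6x⁵ + 3x⁴ − 36x³ − 15x² − 14x − 37.
Step 3: lead(6x⁵ + 3x⁴ − 36x³ − 15x² − 14x − 37) ÷ lead(D) = 6x⁵ ÷ −2x = −3x⁴. Subtract (−3x⁴)·D = 6x⁵ + 15x⁴. Remainder: −12x⁴ − 36x³ − 15x² − 14x − 37.
Step 4: lead(−12x⁴ − 36x³ − 15x² − 14x − 37) ÷ lead(D) = −12x⁴ ÷ −2x = 6x³. Subtract (6x³)·D = −12x⁴ − 30x³. Remainder: −6x³ − 15x² − 14x − 37.
Step 5: lead(−6x³ − 15x² − 14x − 37) ÷ lead(D) = −6x³ ÷ −2x = 3x². Subtract (3x²)·D = −6x³ − 15x². Remainder: −14x − 37.
Step 6: lead(−14x − 37) ÷ lead(D) = −14x ÷ −2x = 7. Subtract (7)·D = −14x − 35. Remainder: −2.

Q(x) = 6x⁶ − 6x⁵ − 3x⁴ + 6x³ + 3x² + 7; R(x) = −2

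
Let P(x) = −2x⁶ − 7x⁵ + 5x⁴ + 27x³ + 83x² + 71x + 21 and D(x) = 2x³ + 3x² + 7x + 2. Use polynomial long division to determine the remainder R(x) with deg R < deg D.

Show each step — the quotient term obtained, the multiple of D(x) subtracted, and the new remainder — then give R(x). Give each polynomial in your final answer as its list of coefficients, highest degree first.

R = [-3, 5]

Step 1: lead(−2x⁶ − 7x⁵ + 5x⁴ + 27x³ + 83x² + 71x + 21) ÷ lead(D) = −2x⁶ ÷ 2x³ = −x³. Subtract (−x³)·D = −2x⁶ − 3x⁵ − 7x⁴ − 2x³. Remainder: −4x⁵ + 12x⁴ + 29x³ + 83x² + 71x + 21.
Step 2: lead(−4x⁵ + 12x⁴ + 29x³ + 83x² + 71x + 21) ÷ lead(D) = −4x⁵ ÷ 2x³ = −2x². Subtract (−2x²)·D = −4x⁵ − 6x⁴ − 14x³ − 4x². Remainder: 18x⁴ + 43x³ + 87x² + 71x + 21.
Step 3: lead(18x⁴ + 43x³ + 87x² + 71x + 21) ÷ lead(D) = 18x⁴ ÷ 2x³ = 9x. Subtract (9x)·D = 18x⁴ + 27x³ + 63x² + 18x. Remainder: 16x³ + 24x² + 53x + 21.
Step 4: lead(16x³ + 24x² + 53x + 21) ÷ lead(D) = 16x³ ÷ 2x³ = 8. Subtract (8)·D = 16x³ + 24x² + 56x + 16. Remainder: −3x + 5.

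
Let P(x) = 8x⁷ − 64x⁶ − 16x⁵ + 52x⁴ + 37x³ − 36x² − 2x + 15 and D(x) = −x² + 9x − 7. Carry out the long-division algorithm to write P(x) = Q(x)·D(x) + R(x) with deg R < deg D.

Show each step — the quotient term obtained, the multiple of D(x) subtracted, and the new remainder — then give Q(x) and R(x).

Q(x) = −8x⁵ − 8x⁴ + 4x² − x − 1; R(x) = 8

Step 1: lead(8x⁷ − 64x⁶ − 16x⁵ + 52x⁴ + 37x³ − 36x² − 2x + 15) ÷ lead(D) = 8x⁷ ÷ −x² = −8x⁵. Subtract (−8x⁵)·D = 8x⁷ − 72x⁶ + 56x⁵. Remainder: 8x⁶ − 72x⁵ + 52x⁴ + 37x³ − 36x² − 2x + 15.
Step 2: lead(8x⁶ − 72x⁵ + 52x⁴ + 37x³ − 36x² − 2x + 15) ÷ lead(D) = 8x⁶ ÷ −x² = −8x⁴. Subtract (−8x⁴)·D = 8x⁶ − 72x⁵ + 56x⁴. Remainder: −4x⁴ + 37x³ − 36x² − 2x + 15.
Step 3: lead(−4x⁴ + 37x³ − 36x² − 2x + 15) ÷ lead(D) = −4x⁴ ÷ −x² = 4x². Subtract (4x²)·D = −4x⁴ + 36x³ − 28x². Remainder: x³ − 8x² − 2x + 15.
Step 4: lead(x³ − 8x² − 2x + 15) ÷ lead(D) = x³ ÷ −x² = −x. Subtract (−x)·D = x³ − 9x² + 7x. Remainder: x² − 9x + 15.
Step 5: lead(x² − 9x + 15) ÷ lead(D) = x² ÷ −x² = −1. Subtract (−1)·D = x² − 9x + 7. Remainder: 8.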